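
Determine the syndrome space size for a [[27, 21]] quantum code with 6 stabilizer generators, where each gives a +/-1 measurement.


Each stabilizer generator gives a binary (+1 or -1) measurement outcome.
With 6 independent generators:
Total syndromes = 2^6
= 64

64


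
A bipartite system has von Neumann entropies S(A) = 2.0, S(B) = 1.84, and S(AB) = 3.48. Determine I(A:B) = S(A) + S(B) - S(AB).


I(A:B) = S(A) + S(B) - S(AB)
= 2.0 + 1.84 - 3.48
= 0.3600

0.3600


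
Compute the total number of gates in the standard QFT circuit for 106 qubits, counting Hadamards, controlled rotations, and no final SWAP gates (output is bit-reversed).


Hadamard gates: 106
Controlled rotations: n*(n-1)/2 = 106*105/2 = 5565
SWAP gates: 0 (omitted)
Total = 106 + 5565
= 5671

5671


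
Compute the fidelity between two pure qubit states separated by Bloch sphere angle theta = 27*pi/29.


For states separated by angle theta on Bloch sphere:
F = cos^2(theta/2)
theta = 27*pi/29 = 2.9249
theta/2 = 1.4625
cos(theta/2) = 0.1081
F = 0.0117

0.0117


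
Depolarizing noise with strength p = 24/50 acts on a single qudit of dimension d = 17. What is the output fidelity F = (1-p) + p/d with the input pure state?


F = (1-p) + p/d
= (1 - 0.4800) + 0.4800/17
= 0.5200 + 0.0282
= 0.5482

0.5482


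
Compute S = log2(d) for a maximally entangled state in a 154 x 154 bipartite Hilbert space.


For a maximally entangled state in d x d:
S = log2(d) = log2(154)
= 7.2668

7.2668


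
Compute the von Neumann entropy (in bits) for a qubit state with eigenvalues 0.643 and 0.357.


S = -p*log2(p) - (1-p)*log2(1-p)
p = 0.6430, 1-p = 0.3570
= -0.6430 * log2(0.6430) - 0.3570 * log2(0.3570)
= -(-0.4097) - (-0.5305)
= 0.9402

0.9402


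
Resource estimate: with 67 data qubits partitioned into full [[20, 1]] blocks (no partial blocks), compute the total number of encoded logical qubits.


Each code block uses 20 physical qubits for 1 logical qubit(s).
Number of complete blocks = floor(67 / 20) = 3
Logical qubits = 3 * 1
= 3

3


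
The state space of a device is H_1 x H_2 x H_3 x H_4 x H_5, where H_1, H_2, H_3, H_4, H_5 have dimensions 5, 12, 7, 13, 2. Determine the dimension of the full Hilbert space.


dim(H_1 x H_2 x H_3 x H_4 x H_5) = 5 * 12 * 7 * 13 * 2
= 60 * 7 * 13 * 2
= 420 * 13 * 2
= 5460 * 2
= 10920

10920


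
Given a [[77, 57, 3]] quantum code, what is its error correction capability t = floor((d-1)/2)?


Code parameters: [[77, 57, 3]], distance d = 3.
Number of correctable errors = floor((d-1)/2)
= floor((3 - 1)/2)
= floor(2/2)
= 1

1


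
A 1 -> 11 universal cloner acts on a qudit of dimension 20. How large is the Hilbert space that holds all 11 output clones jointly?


Output space = H^(tensor 11) where dim(H) = 20
dim = 20^11
= 400 (after 2 factors)
= 8000 (after 3 factors)
= 160000 (after 4 factors)
= 3200000 (after 5 factors)
= 64000000 (after 6 factors)
= 1280000000 (after 7 factors)
= 25600000000 (after 8 factors)
= 512000000000 (after 9 factors)
= 10240000000000 (after 10 factors)
= 204800000000000 (after 11 factors)
= 204800000000000

204800000000000


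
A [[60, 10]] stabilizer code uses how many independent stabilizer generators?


For an [[n,k]] stabilizer code:
Number of stabilizer generators = n - k
= 60 - 10
= 50

50


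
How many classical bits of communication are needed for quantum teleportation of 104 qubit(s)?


Quantum teleportation requires 2 classical bits per qubit teleported.
104 qubit(s) -> 2 * 104 = 208 classical bits

208


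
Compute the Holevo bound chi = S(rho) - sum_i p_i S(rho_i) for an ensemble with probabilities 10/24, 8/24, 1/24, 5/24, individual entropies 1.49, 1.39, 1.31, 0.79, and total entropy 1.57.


chi = S(rho) - sum_i p_i * S(rho_i)
Weighted entropy = 10/24 * 1.49 + 8/24 * 1.39 + 1/24 * 1.31 + 5/24 * 0.79
= 1.3033
chi = 1.57 - 1.3033
= 0.2667

0.2667


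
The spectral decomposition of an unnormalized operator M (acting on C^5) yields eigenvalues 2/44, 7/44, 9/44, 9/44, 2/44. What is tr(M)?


tr(M) = sum of eigenvalues
= 2/44 + 7/44 + 9/44 + 9/44 + 2/44
= 29/44
= 0.6591

0.6591


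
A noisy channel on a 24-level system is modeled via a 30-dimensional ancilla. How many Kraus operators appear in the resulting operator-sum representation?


Tracing out the environment in an orthonormal basis {|i>_E} gives Kraus operators K_i = <i|_E U |0>_E.
Number of Kraus operators = dim(H_env) = d_env
= 30

30


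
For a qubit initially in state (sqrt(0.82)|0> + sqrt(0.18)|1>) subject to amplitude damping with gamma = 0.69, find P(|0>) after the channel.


For amplitude damping with parameter gamma on state sqrt(a)|0> + sqrt(b)|1>:
alpha^2 = 0.82, beta^2 = 0.18
P(|0>) = alpha^2 + gamma * beta^2
= 0.82 + 0.69 * 0.18
= 0.82 + 0.1242
= 0.9442

0.9442


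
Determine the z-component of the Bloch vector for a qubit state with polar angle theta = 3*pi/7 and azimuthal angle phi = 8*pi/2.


theta = 1.3464, phi = 12.5664
r_z = cos(theta) = 0.2225

0.2225


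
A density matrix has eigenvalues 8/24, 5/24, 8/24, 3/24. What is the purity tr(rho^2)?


tr(rho^2) = sum of eigenvalues squared
= (8/24)^2 + (5/24)^2 + (8/24)^2 + (3/24)^2
= (64 + 25 + 64 + 9) / 576
= 162/576
= 0.2812

0.2812


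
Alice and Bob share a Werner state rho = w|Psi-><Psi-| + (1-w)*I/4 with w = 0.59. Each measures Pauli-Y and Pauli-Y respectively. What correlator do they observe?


|Psi-> = (|01> - |10>)/sqrt(2)
For the pure Bell state, <Y_A Y_B> = -1 (Bell-state Pauli correlator).
The maximally-mixed part I/4 has tr(I/4 * P tensor P) = 0 for any traceless Pauli P.
So <Y_A Y_B>_rho = w * (-1) + (1 - w) * 0
= 0.59 * (-1)
= -0.5900

-0.5900


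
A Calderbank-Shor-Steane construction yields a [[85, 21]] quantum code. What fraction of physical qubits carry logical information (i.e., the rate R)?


Code rate R = k/n
= 21/85
= 0.2471

0.2471


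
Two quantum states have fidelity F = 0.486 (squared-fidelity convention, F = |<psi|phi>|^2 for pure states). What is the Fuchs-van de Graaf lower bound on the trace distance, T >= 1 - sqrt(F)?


Fuchs-van de Graaf (squared-fidelity convention): 1 - sqrt(F) <= T <= sqrt(1 - F).
Lower bound: T >= 1 - sqrt(F)
sqrt(F) = sqrt(0.486) = 0.6971
T >= 1 - 0.6971
T >= 0.3029

0.3029


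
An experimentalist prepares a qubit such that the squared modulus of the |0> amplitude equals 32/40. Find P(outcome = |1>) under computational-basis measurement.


|alpha|^2 = 32/40 = 0.8000
|beta|^2 = 1 - 32/40 = 8/40 = 0.2000
P(|1>) = |beta|^2 = 0.2000

0.2000


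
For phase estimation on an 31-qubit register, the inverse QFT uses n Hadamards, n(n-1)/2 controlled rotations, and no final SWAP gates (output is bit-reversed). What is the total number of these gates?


Hadamard gates: 31
Controlled rotations: n*(n-1)/2 = 31*30/2 = 465
SWAP gates: 0 (omitted)
Total = 31 + 465
= 496

496


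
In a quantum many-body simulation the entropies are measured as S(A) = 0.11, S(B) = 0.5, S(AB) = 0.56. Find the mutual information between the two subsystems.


I(A:B) = S(A) + S(B) - S(AB)
= 0.11 + 0.5 - 0.56
= 0.0500

0.0500


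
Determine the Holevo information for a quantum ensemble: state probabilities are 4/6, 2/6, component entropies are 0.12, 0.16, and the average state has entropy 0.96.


chi = S(rho) - sum_i p_i * S(rho_i)
Weighted entropy = 4/6 * 0.12 + 2/6 * 0.16
= 0.1333
chi = 0.96 - 0.1333
= 0.8267

0.8267


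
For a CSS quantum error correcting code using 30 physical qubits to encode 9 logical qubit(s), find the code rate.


Code rate R = k/n
= 9/30
= 0.3000

0.3000


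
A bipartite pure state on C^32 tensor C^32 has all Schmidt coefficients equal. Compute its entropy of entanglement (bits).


For a maximally entangled state in d x d:
S = log2(d) = log2(32)
= 5.0000

5.0000


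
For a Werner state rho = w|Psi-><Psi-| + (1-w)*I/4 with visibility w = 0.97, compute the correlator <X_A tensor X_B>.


|Psi-> = (|01> - |10>)/sqrt(2)
For the pure Bell state, <X_A X_B> = -1 (Bell-state Pauli correlator).
The maximally-mixed part I/4 has tr(I/4 * P tensor P) = 0 for any traceless Pauli P.
So <X_A X_B>_rho = w * (-1) + (1 - w) * 0
= 0.97 * (-1)
= -0.9700

-0.9700


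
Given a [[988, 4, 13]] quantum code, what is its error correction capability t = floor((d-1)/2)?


Code parameters: [[988, 4, 13]], distance d = 13.
Number of correctable errors = floor((d-1)/2)
= floor((13 - 1)/2)
= floor(12/2)
= 6

6


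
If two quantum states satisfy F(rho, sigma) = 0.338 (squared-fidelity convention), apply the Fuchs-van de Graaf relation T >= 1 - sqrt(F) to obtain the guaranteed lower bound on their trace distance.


Fuchs-van de Graaf (squared-fidelity convention): 1 - sqrt(F) <= T <= sqrt(1 - F).
Lower bound: T >= 1 - sqrt(F)
sqrt(F) = sqrt(0.338) = 0.5814
T >= 1 - 0.5814
T >= 0.4186

0.4186


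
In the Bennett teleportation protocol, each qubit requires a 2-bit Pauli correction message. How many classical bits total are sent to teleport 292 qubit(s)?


Quantum teleportation requires 2 classical bits per qubit teleported.
292 qubit(s) -> 2 * 292 = 584 classical bits

584


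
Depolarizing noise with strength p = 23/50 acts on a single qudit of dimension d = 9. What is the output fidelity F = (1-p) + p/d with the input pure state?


F = (1-p) + p/d
= (1 - 0.4600) + 0.4600/9
= 0.5400 + 0.0511
= 0.5911

0.5911


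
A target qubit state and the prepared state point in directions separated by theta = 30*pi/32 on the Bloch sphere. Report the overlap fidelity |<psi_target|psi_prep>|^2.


For states separated by angle theta on Bloch sphere:
F = cos^2(theta/2)
theta = 30*pi/32 = 2.9452
theta/2 = 1.4726
cos(theta/2) = 0.0980
F = 0.0096

0.0096


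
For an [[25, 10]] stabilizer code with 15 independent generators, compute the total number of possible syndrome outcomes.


Each stabilizer generator gives a binary (+1 or -1) measurement outcome.
With 15 independent generators:
Total syndromes = 2^15
= 32768

32768


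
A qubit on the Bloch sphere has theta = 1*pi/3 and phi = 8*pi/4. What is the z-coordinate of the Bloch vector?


theta = 1.0472, phi = 6.2832
r_z = cos(theta) = 0.5000

0.5000


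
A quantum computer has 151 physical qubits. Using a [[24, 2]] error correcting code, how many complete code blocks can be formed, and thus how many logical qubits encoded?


Each code block uses 24 physical qubits for 2 logical qubit(s).
Number of complete blocks = floor(151 / 24) = 6
Logical qubits = 6 * 2
= 12

12


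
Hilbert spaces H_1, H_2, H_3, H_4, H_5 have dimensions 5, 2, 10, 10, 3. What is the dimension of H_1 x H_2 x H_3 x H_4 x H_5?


dim(H_1 x H_2 x H_3 x H_4 x H_5) = 5 * 2 * 10 * 10 * 3
= 10 * 10 * 10 * 3
= 100 * 10 * 3
= 1000 * 3
= 3000

3000


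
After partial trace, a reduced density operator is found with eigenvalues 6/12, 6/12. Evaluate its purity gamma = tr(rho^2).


tr(rho^2) = sum of eigenvalues squared
= (6/12)^2 + (6/12)^2
= (36 + 36) / 144
= 72/144
= 0.5000

0.5000


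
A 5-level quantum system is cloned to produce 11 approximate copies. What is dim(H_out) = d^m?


Output space = H^(tensor 11) where dim(H) = 5
dim = 5^11
= 25 (after 2 factors)
= 125 (after 3 factors)
= 625 (after 4 factors)
= 3125 (after 5 factors)
= 15625 (after 6 factors)
= 78125 (after 7 factors)
= 390625 (after 8 factors)
= 1953125 (after 9 factors)
= 9765625 (after 10 factors)
= 48828125 (after 11 factors)
= 48828125

48828125


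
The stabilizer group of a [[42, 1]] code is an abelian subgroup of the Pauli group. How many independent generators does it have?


For an [[n,k]] stabilizer code:
Number of stabilizer generators = n - k
= 42 - 1
= 41

41


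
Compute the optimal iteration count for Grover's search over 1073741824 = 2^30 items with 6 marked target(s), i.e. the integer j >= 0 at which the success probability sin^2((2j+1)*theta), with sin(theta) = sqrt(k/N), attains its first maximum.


After j Grover iterations the success probability is P(j) = sin^2((2j+1)*theta), where sin(theta) = sqrt(k/N).
N = 2^30 = 1073741824, k = 6
sin(theta) = sqrt(k/N) = 7.475249459e-05
theta = arcsin(sqrt(k/N)) = 7.475249466e-05 rad
P(j) reaches its first maximum when (2j+1)*theta is as close as possible to pi/2, i.e. j = round(pi/(4*theta) - 1/2).
pi/(4*theta) - 1/2 = 10506.1482
(For comparison, the common estimate pi/4 * sqrt(N/k) = 10506.6482; the exact maximiser is used here.)
Optimal iterations = 10506

10506


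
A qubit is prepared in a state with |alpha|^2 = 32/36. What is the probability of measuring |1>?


|alpha|^2 = 32/36 = 0.8889
|beta|^2 = 1 - 32/36 = 4/36 = 0.1111
P(|1>) = |beta|^2 = 0.1111

0.1111


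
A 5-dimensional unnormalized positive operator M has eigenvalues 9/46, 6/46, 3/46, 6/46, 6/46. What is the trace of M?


tr(M) = sum of eigenvalues
= 9/46 + 6/46 + 3/46 + 6/46 + 6/46
= 30/46
= 0.6522

0.6522


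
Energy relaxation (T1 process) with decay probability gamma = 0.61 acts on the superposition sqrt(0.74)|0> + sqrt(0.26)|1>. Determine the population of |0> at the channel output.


For amplitude damping with parameter gamma on state sqrt(a)|0> + sqrt(b)|1>:
alpha^2 = 0.74, beta^2 = 0.26
P(|0>) = alpha^2 + gamma * beta^2
= 0.74 + 0.61 * 0.26
= 0.74 + 0.1586
= 0.8986

0.8986


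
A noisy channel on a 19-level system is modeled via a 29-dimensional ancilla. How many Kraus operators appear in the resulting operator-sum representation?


Tracing out the environment in an orthonormal basis {|i>_E} gives Kraus operators K_i = <i|_E U |0>_E.
Number of Kraus operators = dim(H_env) = d_env
= 29

29


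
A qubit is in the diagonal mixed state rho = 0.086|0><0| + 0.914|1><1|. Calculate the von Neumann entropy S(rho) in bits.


S = -p*log2(p) - (1-p)*log2(1-p)
p = 0.0860, 1-p = 0.9140
= -0.0860 * log2(0.0860) - 0.9140 * log2(0.9140)
= -(-0.3044) - (-0.1186)
= 0.4230

0.4230


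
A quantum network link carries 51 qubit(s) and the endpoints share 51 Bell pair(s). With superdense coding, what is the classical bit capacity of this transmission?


Superdense coding allows 2 classical bits per shared entangled pair.
51 pair(s) -> 2 * 51 = 102 classical bits

102


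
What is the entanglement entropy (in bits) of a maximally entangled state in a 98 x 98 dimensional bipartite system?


For a maximally entangled state in d x d:
S = log2(d) = log2(98)
= 6.6147

6.6147


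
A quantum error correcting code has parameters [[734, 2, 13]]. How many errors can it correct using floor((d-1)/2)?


Code parameters: [[734, 2, 13]], distance d = 13.
Number of correctable errors = floor((d-1)/2)
= floor((13 - 1)/2)
= floor(12/2)
= 6

6


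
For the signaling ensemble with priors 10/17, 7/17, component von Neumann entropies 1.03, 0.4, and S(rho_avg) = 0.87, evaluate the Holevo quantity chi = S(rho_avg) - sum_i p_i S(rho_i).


chi = S(rho) - sum_i p_i * S(rho_i)
Weighted entropy = 10/17 * 1.03 + 7/17 * 0.4
= 0.7706
chi = 0.87 - 0.7706
= 0.0994

0.0994


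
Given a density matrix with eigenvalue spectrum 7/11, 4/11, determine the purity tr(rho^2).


tr(rho^2) = sum of eigenvalues squared
= (7/11)^2 + (4/11)^2
= (49 + 16) / 121
= 65/121
= 0.5372

0.5372


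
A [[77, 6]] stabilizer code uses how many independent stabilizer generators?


For an [[n,k]] stabilizer code:
Number of stabilizer generators = n - k
= 77 - 6
= 71

71


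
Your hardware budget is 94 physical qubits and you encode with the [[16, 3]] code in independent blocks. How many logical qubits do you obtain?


Each code block uses 16 physical qubits for 3 logical qubit(s).
Number of complete blocks = floor(94 / 16) = 5
Logical qubits = 5 * 3
= 15

15


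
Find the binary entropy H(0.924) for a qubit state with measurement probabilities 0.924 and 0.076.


S = -p*log2(p) - (1-p)*log2(1-p)
p = 0.9240, 1-p = 0.0760
= -0.9240 * log2(0.9240) - 0.0760 * log2(0.0760)
= -(-0.1054) - (-0.2826)
= 0.3879

0.3879


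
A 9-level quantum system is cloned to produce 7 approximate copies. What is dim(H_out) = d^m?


Output space = H^(tensor 7) where dim(H) = 9
dim = 9^7
= 81 (after 2 factors)
= 729 (after 3 factors)
= 6561 (after 4 factors)
= 59049 (after 5 factors)
= 531441 (after 6 factors)
= 4782969 (after 7 factors)
= 4782969

4782969


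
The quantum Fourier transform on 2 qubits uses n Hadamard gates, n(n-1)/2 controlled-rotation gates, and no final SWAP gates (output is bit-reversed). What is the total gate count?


Hadamard gates: 2
Controlled rotations: n*(n-1)/2 = 2*1/2 = 1
SWAP gates: 0 (omitted)
Total = 2 + 1
= 3

3


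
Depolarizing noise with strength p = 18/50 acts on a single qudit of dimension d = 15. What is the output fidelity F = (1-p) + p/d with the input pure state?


F = (1-p) + p/d
= (1 - 0.3600) + 0.3600/15
= 0.6400 + 0.0240
= 0.6640

0.6640


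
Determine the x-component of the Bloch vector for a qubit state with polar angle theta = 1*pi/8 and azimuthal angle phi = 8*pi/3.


theta = 0.3927, phi = 8.3776
r_x = sin(theta)*cos(phi) = 0.3827 * -0.5000
r_x = -0.1913

-0.1913


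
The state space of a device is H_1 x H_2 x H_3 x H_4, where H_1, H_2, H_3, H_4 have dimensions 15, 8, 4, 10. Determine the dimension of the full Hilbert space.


dim(H_1 x H_2 x H_3 x H_4) = 15 * 8 * 4 * 10
= 120 * 4 * 10
= 480 * 10
= 4800

4800


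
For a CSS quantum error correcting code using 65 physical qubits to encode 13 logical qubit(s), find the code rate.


Code rate R = k/n
= 13/65
= 0.2000

0.2000


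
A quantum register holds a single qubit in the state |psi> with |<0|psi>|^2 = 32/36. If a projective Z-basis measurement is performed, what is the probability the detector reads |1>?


|alpha|^2 = 32/36 = 0.8889
|beta|^2 = 1 - 32/36 = 4/36 = 0.1111
P(|1>) = |beta|^2 = 0.1111

0.1111


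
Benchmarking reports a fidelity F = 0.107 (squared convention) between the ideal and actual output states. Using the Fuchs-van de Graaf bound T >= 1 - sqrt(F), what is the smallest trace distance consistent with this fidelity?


Fuchs-van de Graaf (squared-fidelity convention): 1 - sqrt(F) <= T <= sqrt(1 - F).
Lower bound: T >= 1 - sqrt(F)
sqrt(F) = sqrt(0.107) = 0.3271
T >= 1 - 0.3271
T >= 0.6729

0.6729


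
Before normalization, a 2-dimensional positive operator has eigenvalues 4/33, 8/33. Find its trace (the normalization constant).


tr(M) = sum of eigenvalues
= 4/33 + 8/33
= 12/33
= 0.3636

0.3636


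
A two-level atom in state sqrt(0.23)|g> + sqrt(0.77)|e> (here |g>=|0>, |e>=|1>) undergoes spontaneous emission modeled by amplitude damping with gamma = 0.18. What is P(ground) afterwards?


For amplitude damping with parameter gamma on state sqrt(a)|0> + sqrt(b)|1>:
alpha^2 = 0.23, beta^2 = 0.77
P(|0>) = alpha^2 + gamma * beta^2
= 0.23 + 0.18 * 0.77
= 0.23 + 0.1386
= 0.3686

0.3686


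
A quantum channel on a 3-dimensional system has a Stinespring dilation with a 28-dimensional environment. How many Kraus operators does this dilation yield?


Tracing out the environment in an orthonormal basis {|i>_E} gives Kraus operators K_i = <i|_E U |0>_E.
Number of Kraus operators = dim(H_env) = d_env
= 28

28


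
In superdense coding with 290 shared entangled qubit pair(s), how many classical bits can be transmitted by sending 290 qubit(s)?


Superdense coding allows 2 classical bits per shared entangled pair.
290 pair(s) -> 2 * 290 = 580 classical bits

580


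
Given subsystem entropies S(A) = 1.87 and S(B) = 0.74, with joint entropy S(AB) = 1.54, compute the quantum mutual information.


I(A:B) = S(A) + S(B) - S(AB)
= 1.87 + 0.74 - 1.54
= 1.0700

1.0700


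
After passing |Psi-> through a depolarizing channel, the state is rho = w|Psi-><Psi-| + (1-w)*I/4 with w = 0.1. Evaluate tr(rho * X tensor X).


|Psi-> = (|01> - |10>)/sqrt(2)
For the pure Bell state, <X_A X_B> = -1 (Bell-state Pauli correlator).
The maximally-mixed part I/4 has tr(I/4 * P tensor P) = 0 for any traceless Pauli P.
So <X_A X_B>_rho = w * (-1) + (1 - w) * 0
= 0.1 * (-1)
= -0.1000

-0.1000


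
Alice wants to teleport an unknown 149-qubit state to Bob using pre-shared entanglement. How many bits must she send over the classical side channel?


Quantum teleportation requires 2 classical bits per qubit teleported.
149 qubit(s) -> 2 * 149 = 298 classical bits

298


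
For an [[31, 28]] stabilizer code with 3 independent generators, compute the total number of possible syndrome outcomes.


Each stabilizer generator gives a binary (+1 or -1) measurement outcome.
With 3 independent generators:
Total syndromes = 2^3
= 8

8


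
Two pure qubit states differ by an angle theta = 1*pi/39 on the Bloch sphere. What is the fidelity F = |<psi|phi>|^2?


For states separated by angle theta on Bloch sphere:
F = cos^2(theta/2)
theta = 1*pi/39 = 0.0806
theta/2 = 0.0403
cos(theta/2) = 0.9992
F = 0.9984

0.9984


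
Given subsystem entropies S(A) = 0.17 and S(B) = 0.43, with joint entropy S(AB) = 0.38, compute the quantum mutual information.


I(A:B) = S(A) + S(B) - S(AB)
= 0.17 + 0.43 - 0.38
= 0.2200

0.2200


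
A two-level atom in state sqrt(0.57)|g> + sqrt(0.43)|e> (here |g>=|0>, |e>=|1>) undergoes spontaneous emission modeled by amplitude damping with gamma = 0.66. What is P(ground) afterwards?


For amplitude damping with parameter gamma on state sqrt(a)|0> + sqrt(b)|1>:
alpha^2 = 0.57, beta^2 = 0.43
P(|0>) = alpha^2 + gamma * beta^2
= 0.57 + 0.66 * 0.43
= 0.57 + 0.2838
= 0.8538

0.8538


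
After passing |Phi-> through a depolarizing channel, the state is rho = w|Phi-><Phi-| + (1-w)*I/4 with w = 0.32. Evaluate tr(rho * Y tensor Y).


|Phi-> = (|00> - |11>)/sqrt(2)
For the pure Bell state, <Y_A Y_B> = +1 (Bell-state Pauli correlator).
The maximally-mixed part I/4 has tr(I/4 * P tensor P) = 0 for any traceless Pauli P.
So <Y_A Y_B>_rho = w * (+1) + (1 - w) * 0
= 0.32 * (+1)
= 0.3200

0.3200


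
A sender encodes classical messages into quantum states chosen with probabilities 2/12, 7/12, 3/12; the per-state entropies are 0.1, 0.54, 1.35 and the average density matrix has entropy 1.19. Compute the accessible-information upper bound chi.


chi = S(rho) - sum_i p_i * S(rho_i)
Weighted entropy = 2/12 * 0.1 + 7/12 * 0.54 + 3/12 * 1.35
= 0.6692
chi = 1.19 - 0.6692
= 0.5208

0.5208


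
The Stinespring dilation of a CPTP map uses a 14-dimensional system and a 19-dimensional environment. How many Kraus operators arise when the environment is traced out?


Tracing out the environment in an orthonormal basis {|i>_E} gives Kraus operators K_i = <i|_E U |0>_E.
Number of Kraus operators = dim(H_env) = d_env
= 19

19


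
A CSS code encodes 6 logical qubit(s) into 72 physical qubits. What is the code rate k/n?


Code rate R = k/n
= 6/72
= 0.0833

0.0833


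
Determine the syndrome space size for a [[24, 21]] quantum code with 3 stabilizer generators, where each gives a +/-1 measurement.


Each stabilizer generator gives a binary (+1 or -1) measurement outcome.
With 3 independent generators:
Total syndromes = 2^3
= 8

8


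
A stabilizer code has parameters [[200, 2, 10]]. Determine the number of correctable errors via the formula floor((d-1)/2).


Code parameters: [[200, 2, 10]], distance d = 10.
Number of correctable errors = floor((d-1)/2)
= floor((10 - 1)/2)
= floor(9/2)
= 4

4


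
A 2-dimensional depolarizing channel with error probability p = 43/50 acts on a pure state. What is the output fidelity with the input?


F = (1-p) + p/d
= (1 - 0.8600) + 0.8600/2
= 0.1400 + 0.4300
= 0.5700

0.5700


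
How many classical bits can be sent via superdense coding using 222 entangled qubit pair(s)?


Superdense coding allows 2 classical bits per shared entangled pair.
222 pair(s) -> 2 * 222 = 444 classical bits

444


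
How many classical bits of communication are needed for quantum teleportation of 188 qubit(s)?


Quantum teleportation requires 2 classical bits per qubit teleported.
188 qubit(s) -> 2 * 188 = 376 classical bits

376


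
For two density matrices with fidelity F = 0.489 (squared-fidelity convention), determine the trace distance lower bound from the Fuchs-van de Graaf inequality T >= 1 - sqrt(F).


Fuchs-van de Graaf (squared-fidelity convention): 1 - sqrt(F) <= T <= sqrt(1 - F).
Lower bound: T >= 1 - sqrt(F)
sqrt(F) = sqrt(0.489) = 0.6993
T >= 1 - 0.6993
T >= 0.3007

0.3007


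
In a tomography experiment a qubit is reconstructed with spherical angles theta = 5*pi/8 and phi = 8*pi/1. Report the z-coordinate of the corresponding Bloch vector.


theta = 1.9635, phi = 25.1327
r_z = cos(theta) = -0.3827

-0.3827


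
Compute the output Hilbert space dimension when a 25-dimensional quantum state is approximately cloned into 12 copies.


Output space = H^(tensor 12) where dim(H) = 25
dim = 25^12
= 625 (after 2 factors)
= 15625 (after 3 factors)
= 390625 (after 4 factors)
= 9765625 (after 5 factors)
= 244140625 (after 6 factors)
= 6103515625 (after 7 factors)
= 152587890625 (after 8 factors)
= 3814697265625 (after 9 factors)
= 95367431640625 (after 10 factors)
= 2384185791015625 (after 11 factors)
= 59604644775390625 (after 12 factors)
= 59604644775390625

59604644775390625


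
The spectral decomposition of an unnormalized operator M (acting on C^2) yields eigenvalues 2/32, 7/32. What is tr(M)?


tr(M) = sum of eigenvalues
= 2/32 + 7/32
= 9/32
= 0.2812

0.2812


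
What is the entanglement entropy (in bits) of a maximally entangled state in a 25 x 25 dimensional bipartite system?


For a maximally entangled state in d x d:
S = log2(d) = log2(25)
= 4.6439

4.6439


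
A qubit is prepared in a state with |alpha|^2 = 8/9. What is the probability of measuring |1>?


|alpha|^2 = 8/9 = 0.8889
|beta|^2 = 1 - 8/9 = 1/9 = 0.1111
P(|1>) = |beta|^2 = 0.1111

0.1111


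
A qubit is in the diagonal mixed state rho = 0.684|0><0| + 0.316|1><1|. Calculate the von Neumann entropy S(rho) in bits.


S = -p*log2(p) - (1-p)*log2(1-p)
p = 0.6840, 1-p = 0.3160
= -0.6840 * log2(0.6840) - 0.3160 * log2(0.3160)
= -(-0.3748) - (-0.5252)
= 0.9000

0.9000


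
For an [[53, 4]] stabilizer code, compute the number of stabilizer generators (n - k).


For an [[n,k]] stabilizer code:
Number of stabilizer generators = n - k
= 53 - 4
= 49

49


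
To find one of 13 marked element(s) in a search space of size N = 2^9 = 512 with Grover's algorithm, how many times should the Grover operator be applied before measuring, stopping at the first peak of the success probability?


After j Grover iterations the success probability is P(j) = sin^2((2j+1)*theta), where sin(theta) = sqrt(k/N).
N = 2^9 = 512, k = 13
sin(theta) = sqrt(k/N) = 0.1593443598
theta = arcsin(sqrt(k/N)) = 0.1600264916 rad
P(j) reaches its first maximum when (2j+1)*theta is as close as possible to pi/2, i.e. j = round(pi/(4*theta) - 1/2).
pi/(4*theta) - 1/2 = 4.4079
(For comparison, the common estimate pi/4 * sqrt(N/k) = 4.9289; the exact maximiser is used here.)
Optimal iterations = 4

4


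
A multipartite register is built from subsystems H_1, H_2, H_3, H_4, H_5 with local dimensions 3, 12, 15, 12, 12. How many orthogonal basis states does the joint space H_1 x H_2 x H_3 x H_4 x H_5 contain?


dim(H_1 x H_2 x H_3 x H_4 x H_5) = 3 * 12 * 15 * 12 * 12
= 36 * 15 * 12 * 12
= 540 * 12 * 12
= 6480 * 12
= 77760

77760


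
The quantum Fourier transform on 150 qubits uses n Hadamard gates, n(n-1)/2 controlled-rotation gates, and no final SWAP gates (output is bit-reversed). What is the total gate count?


Hadamard gates: 150
Controlled rotations: n*(n-1)/2 = 150*149/2 = 11175
SWAP gates: 0 (omitted)
Total = 150 + 11175
= 11325

11325


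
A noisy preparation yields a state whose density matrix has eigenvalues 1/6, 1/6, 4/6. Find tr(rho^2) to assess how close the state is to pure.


tr(rho^2) = sum of eigenvalues squared
= (1/6)^2 + (1/6)^2 + (4/6)^2
= (1 + 1 + 16) / 36
= 18/36
= 0.5000

0.5000


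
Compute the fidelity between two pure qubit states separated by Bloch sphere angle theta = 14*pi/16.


For states separated by angle theta on Bloch sphere:
F = cos^2(theta/2)
theta = 14*pi/16 = 2.7489
theta/2 = 1.3744
cos(theta/2) = 0.1951
F = 0.0381

0.0381


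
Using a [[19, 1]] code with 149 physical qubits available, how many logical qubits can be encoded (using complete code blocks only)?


Each code block uses 19 physical qubits for 1 logical qubit(s).
Number of complete blocks = floor(149 / 19) = 7
Logical qubits = 7 * 1
= 7

7


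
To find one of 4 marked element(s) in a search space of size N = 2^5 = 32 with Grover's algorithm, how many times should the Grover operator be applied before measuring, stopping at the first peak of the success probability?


After j Grover iterations the success probability is P(j) = sin^2((2j+1)*theta), where sin(theta) = sqrt(k/N).
N = 2^5 = 32, k = 4
sin(theta) = sqrt(k/N) = 0.3535533906
theta = arcsin(sqrt(k/N)) = 0.3613671239 rad
P(j) reaches its first maximum when (2j+1)*theta is as close as possible to pi/2, i.e. j = round(pi/(4*theta) - 1/2).
pi/(4*theta) - 1/2 = 1.6734
(For comparison, the common estimate pi/4 * sqrt(N/k) = 2.2214; the exact maximiser is used here.)
Optimal iterations = 2

2


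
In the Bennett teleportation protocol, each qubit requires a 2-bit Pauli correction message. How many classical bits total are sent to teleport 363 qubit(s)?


Quantum teleportation requires 2 classical bits per qubit teleported.
363 qubit(s) -> 2 * 363 = 726 classical bits

726


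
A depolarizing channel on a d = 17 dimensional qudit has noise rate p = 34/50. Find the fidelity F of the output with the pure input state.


F = (1-p) + p/d
= (1 - 0.6800) + 0.6800/17
= 0.3200 + 0.0400
= 0.3600

0.3600


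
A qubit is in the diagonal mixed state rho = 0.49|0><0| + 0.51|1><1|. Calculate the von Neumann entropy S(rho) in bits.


S = -p*log2(p) - (1-p)*log2(1-p)
p = 0.4900, 1-p = 0.5100
= -0.4900 * log2(0.4900) - 0.5100 * log2(0.5100)
= -(-0.5043) - (-0.4954)
= 0.9997

0.9997


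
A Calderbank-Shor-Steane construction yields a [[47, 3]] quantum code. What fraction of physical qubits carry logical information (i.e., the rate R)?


Code rate R = k/n
= 3/47
= 0.0638

0.0638


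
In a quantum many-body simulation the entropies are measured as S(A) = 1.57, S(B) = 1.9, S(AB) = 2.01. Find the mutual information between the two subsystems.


I(A:B) = S(A) + S(B) - S(AB)
= 1.57 + 1.9 - 2.01
= 1.4600

1.4600


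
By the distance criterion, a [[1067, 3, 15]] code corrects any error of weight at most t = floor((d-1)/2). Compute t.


Code parameters: [[1067, 3, 15]], distance d = 15.
Number of correctable errors = floor((d-1)/2)
= floor((15 - 1)/2)
= floor(14/2)
= 7

7


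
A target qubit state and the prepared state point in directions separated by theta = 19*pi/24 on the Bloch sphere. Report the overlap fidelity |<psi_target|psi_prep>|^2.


For states separated by angle theta on Bloch sphere:
F = cos^2(theta/2)
theta = 19*pi/24 = 2.4871
theta/2 = 1.2435
cos(theta/2) = 0.3214
F = 0.1033

0.1033


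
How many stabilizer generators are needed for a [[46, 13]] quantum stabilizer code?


For an [[n,k]] stabilizer code:
Number of stabilizer generators = n - k
= 46 - 13
= 33

33


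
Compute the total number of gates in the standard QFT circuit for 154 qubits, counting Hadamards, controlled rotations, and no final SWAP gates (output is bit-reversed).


Hadamard gates: 154
Controlled rotations: n*(n-1)/2 = 154*153/2 = 11781
SWAP gates: 0 (omitted)
Total = 154 + 11781
= 11935

11935


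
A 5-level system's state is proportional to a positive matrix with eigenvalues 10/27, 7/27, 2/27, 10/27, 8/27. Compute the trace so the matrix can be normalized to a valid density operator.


tr(M) = sum of eigenvalues
= 10/27 + 7/27 + 2/27 + 10/27 + 8/27
= 37/27
= 1.3704

1.3704


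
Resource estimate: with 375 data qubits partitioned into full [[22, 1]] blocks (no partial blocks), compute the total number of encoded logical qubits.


Each code block uses 22 physical qubits for 1 logical qubit(s).
Number of complete blocks = floor(375 / 22) = 17
Logical qubits = 17 * 1
= 17

17


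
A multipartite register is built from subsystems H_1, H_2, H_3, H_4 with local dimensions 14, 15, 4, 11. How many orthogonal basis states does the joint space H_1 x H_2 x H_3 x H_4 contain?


dim(H_1 x H_2 x H_3 x H_4) = 14 * 15 * 4 * 11
= 210 * 4 * 11
= 840 * 11
= 9240

9240


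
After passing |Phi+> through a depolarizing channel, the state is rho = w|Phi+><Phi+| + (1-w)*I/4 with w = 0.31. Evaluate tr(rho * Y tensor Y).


|Phi+> = (|00> + |11>)/sqrt(2)
For the pure Bell state, <Y_A Y_B> = -1 (Bell-state Pauli correlator).
The maximally-mixed part I/4 has tr(I/4 * P tensor P) = 0 for any traceless Pauli P.
So <Y_A Y_B>_rho = w * (-1) + (1 - w) * 0
= 0.31 * (-1)
= -0.3100

-0.3100


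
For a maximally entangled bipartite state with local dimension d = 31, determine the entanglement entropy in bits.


For a maximally entangled state in d x d:
S = log2(d) = log2(31)
= 4.9542

4.9542


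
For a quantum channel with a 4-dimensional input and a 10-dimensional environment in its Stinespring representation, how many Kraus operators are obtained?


Tracing out the environment in an orthonormal basis {|i>_E} gives Kraus operators K_i = <i|_E U |0>_E.
Number of Kraus operators = dim(H_env) = d_env
= 10

10


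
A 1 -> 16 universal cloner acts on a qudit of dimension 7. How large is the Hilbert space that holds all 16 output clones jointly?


Output space = H^(tensor 16) where dim(H) = 7
dim = 7^16
= 49 (after 2 factors)
= 343 (after 3 factors)
= 2401 (after 4 factors)
= 16807 (after 5 factors)
= 117649 (after 6 factors)
= 823543 (after 7 factors)
= 5764801 (after 8 factors)
= 40353607 (after 9 factors)
= 282475249 (after 10 factors)
= 1977326743 (after 11 factors)
= 13841287201 (after 12 factors)
= 96889010407 (after 13 factors)
= 678223072849 (after 14 factors)
= 4747561509943 (after 15 factors)
= 33232930569601 (after 16 factors)
= 33232930569601

33232930569601


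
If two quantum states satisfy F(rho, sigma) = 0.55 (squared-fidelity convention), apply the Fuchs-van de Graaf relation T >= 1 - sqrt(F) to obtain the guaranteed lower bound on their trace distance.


Fuchs-van de Graaf (squared-fidelity convention): 1 - sqrt(F) <= T <= sqrt(1 - F).
Lower bound: T >= 1 - sqrt(F)
sqrt(F) = sqrt(0.55) = 0.7416
T >= 1 - 0.7416
T >= 0.2584

0.2584


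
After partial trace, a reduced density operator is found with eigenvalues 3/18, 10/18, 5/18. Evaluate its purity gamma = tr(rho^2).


tr(rho^2) = sum of eigenvalues squared
= (3/18)^2 + (10/18)^2 + (5/18)^2
= (9 + 100 + 25) / 324
= 134/324
= 0.4136

0.4136


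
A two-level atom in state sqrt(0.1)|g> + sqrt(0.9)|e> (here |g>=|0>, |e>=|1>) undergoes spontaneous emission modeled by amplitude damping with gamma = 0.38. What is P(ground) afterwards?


For amplitude damping with parameter gamma on state sqrt(a)|0> + sqrt(b)|1>:
alpha^2 = 0.1, beta^2 = 0.9
P(|0>) = alpha^2 + gamma * beta^2
= 0.1 + 0.38 * 0.9
= 0.1 + 0.3420
= 0.4420

0.4420


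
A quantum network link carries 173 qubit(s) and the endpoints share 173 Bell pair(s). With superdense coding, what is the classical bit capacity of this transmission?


Superdense coding allows 2 classical bits per shared entangled pair.
173 pair(s) -> 2 * 173 = 346 classical bits

346


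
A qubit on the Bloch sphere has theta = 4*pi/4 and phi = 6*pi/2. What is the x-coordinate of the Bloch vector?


theta = 3.1416, phi = 9.4248
r_x = sin(theta)*cos(phi) = 0.0000 * -1.0000
r_x = 0.0000

0.0000


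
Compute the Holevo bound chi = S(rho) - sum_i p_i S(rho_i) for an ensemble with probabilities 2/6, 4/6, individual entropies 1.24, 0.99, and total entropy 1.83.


chi = S(rho) - sum_i p_i * S(rho_i)
Weighted entropy = 2/6 * 1.24 + 4/6 * 0.99
= 1.0733
chi = 1.83 - 1.0733
= 0.7567

0.7567


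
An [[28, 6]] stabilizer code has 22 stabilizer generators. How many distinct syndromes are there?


Each stabilizer generator gives a binary (+1 or -1) measurement outcome.
With 22 independent generators:
Total syndromes = 2^22
= 4194304

4194304


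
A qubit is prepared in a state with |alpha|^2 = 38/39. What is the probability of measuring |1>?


|alpha|^2 = 38/39 = 0.9744
|beta|^2 = 1 - 38/39 = 1/39 = 0.0256
P(|1>) = |beta|^2 = 0.0256

0.0256


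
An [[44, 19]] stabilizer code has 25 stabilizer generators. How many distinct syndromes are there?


Each stabilizer generator gives a binary (+1 or -1) measurement outcome.
With 25 independent generators:
Total syndromes = 2^25
= 33554432

33554432


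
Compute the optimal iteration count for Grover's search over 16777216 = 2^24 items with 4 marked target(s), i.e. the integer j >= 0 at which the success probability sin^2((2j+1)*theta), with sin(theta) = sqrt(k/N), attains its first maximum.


After j Grover iterations the success probability is P(j) = sin^2((2j+1)*theta), where sin(theta) = sqrt(k/N).
N = 2^24 = 16777216, k = 4
sin(theta) = sqrt(k/N) = 0.00048828125
theta = arcsin(sqrt(k/N)) = 0.0004882812694 rad
P(j) reaches its first maximum when (2j+1)*theta is as close as possible to pi/2, i.e. j = round(pi/(4*theta) - 1/2).
pi/(4*theta) - 1/2 = 1607.9954
(For comparison, the common estimate pi/4 * sqrt(N/k) = 1608.4954; the exact maximiser is used here.)
Optimal iterations = 1608

1608


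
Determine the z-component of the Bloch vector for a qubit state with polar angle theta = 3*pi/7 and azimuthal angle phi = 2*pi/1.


theta = 1.3464, phi = 6.2832
r_z = cos(theta) = 0.2225

0.2225


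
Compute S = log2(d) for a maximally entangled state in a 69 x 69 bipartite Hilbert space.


For a maximally entangled state in d x d:
S = log2(d) = log2(69)
= 6.1085

6.1085


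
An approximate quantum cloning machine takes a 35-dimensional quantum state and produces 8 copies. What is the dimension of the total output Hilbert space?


Output space = H^(tensor 8) where dim(H) = 35
dim = 35^8
= 1225 (after 2 factors)
= 42875 (after 3 factors)
= 1500625 (after 4 factors)
= 52521875 (after 5 factors)
= 1838265625 (after 6 factors)
= 64339296875 (after 7 factors)
= 2251875390625 (after 8 factors)
= 2251875390625

2251875390625


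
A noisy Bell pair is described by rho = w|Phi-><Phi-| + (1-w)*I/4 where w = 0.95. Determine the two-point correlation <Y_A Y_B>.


|Phi-> = (|00> - |11>)/sqrt(2)
For the pure Bell state, <Y_A Y_B> = +1 (Bell-state Pauli correlator).
The maximally-mixed part I/4 has tr(I/4 * P tensor P) = 0 for any traceless Pauli P.
So <Y_A Y_B>_rho = w * (+1) + (1 - w) * 0
= 0.95 * (+1)
= 0.9500

0.9500


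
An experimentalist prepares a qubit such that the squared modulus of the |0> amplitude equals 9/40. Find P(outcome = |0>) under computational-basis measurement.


|alpha|^2 = 9/40 = 0.2250
|beta|^2 = 1 - 9/40 = 31/40 = 0.7750
P(|0>) = |alpha|^2 = 0.2250

0.2250


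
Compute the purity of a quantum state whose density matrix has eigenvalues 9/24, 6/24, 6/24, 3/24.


tr(rho^2) = sum of eigenvalues squared
= (9/24)^2 + (6/24)^2 + (6/24)^2 + (3/24)^2
= (81 + 36 + 36 + 9) / 576
= 162/576
= 0.2812

0.2812


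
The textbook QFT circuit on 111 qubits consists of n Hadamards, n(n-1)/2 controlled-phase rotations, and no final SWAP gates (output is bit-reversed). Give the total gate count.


Hadamard gates: 111
Controlled rotations: n*(n-1)/2 = 111*110/2 = 6105
SWAP gates: 0 (omitted)
Total = 111 + 6105
= 6216

6216


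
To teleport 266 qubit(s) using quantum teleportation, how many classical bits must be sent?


Quantum teleportation requires 2 classical bits per qubit teleported.
266 qubit(s) -> 2 * 266 = 532 classical bits

532


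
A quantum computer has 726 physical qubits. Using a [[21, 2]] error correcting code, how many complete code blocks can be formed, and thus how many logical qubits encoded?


Each code block uses 21 physical qubits for 2 logical qubit(s).
Number of complete blocks = floor(726 / 21) = 34
Logical qubits = 34 * 2
= 68

68
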